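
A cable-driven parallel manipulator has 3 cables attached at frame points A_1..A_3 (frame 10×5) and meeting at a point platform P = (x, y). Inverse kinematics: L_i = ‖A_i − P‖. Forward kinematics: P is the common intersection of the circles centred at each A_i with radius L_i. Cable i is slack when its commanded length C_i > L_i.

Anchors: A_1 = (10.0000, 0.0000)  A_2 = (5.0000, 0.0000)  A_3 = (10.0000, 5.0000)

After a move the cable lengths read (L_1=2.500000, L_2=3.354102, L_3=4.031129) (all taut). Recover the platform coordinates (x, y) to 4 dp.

(8.0000, 1.5000)

each cable: (A_i−P)·(A_i−P) = L_i²; let k_i = ‖A_i‖²−L_i²
k_1 = 100.0000+0.0000−6.2500 = 93.7500
row 1: 10.0000x + 0.0000y = 80.0000  (k_2=13.7500)
row 2: 0.0000x − 10.0000y = -15.0000  (k_3=108.7500)
Cramer on rows 1–2 → x = 8.0000, y = 1.5000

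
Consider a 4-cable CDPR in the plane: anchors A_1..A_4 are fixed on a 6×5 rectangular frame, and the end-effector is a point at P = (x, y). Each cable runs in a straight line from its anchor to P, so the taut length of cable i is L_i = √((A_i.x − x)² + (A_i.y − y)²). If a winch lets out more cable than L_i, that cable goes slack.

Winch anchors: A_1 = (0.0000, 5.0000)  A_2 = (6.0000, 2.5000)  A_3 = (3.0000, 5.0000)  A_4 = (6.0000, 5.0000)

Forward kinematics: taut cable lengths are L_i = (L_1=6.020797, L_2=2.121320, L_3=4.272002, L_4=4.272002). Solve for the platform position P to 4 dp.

(4.5000, 1.0000)

each cable: (A_i−P)·(A_i−P) = L_i²; let q_i = ‖A_i‖²−L_i²
q_1 = 0.0000+25.0000−36.2500 = -11.2500
row 1: -12.0000x + 5.0000y = -49.0000  (q_2=37.7500)
row 2: -6.0000x + 0.0000y = -27.0000  (q_3=15.7500)
row 3: -12.0000x + 0.0000y = -54.0000  (q_4=42.7500)
Cramer on rows 1–2 → x = 4.5000, y = 1.0000
check cable 4: ‖A_4−P‖² = 18.2500 ≈ L_4² = 18.2500 ✓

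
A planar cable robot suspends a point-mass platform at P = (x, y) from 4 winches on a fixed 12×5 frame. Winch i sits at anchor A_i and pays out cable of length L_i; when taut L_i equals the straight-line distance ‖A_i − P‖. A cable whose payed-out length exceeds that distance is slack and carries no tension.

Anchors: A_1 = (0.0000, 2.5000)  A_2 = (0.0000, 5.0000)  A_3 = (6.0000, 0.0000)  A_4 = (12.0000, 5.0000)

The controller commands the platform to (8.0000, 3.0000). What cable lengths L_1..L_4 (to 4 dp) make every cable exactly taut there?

(8.0156, 8.2462, 3.6056, 4.4721)

L_1 = √((0.0000−8.0000)² + (2.5000−3.0000)²) = 8.0156
L_2 = √((0.0000−8.0000)² + (5.0000−3.0000)²) = 8.2462
L_3 = √((6.0000−8.0000)² + (0.0000−3.0000)²) = 3.6056
L_4 = √((12.0000−8.0000)² + (5.0000−3.0000)²) = 4.4721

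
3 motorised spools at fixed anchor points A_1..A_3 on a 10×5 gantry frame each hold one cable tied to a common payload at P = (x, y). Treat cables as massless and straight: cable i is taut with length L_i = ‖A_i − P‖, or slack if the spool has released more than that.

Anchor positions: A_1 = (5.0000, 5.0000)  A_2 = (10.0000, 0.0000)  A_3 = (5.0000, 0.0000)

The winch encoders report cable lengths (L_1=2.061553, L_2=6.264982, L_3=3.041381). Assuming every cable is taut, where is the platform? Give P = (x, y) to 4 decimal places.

each cable: (A_i−P)·(A_i−P) = L_i²; let k_i = ‖A_i‖²−L_i²
k_1 = 25.0000+25.0000−4.2500 = 45.7500
row 1: -10.0000x + 10.0000y = -15.0000  (k_2=60.7500)
row 2: 0.0000x + 10.0000y = 30.0000  (k_3=15.7500)
Cramer on rows 1–2 → x = 4.5000, y = 3.0000

(4.5000, 3.0000)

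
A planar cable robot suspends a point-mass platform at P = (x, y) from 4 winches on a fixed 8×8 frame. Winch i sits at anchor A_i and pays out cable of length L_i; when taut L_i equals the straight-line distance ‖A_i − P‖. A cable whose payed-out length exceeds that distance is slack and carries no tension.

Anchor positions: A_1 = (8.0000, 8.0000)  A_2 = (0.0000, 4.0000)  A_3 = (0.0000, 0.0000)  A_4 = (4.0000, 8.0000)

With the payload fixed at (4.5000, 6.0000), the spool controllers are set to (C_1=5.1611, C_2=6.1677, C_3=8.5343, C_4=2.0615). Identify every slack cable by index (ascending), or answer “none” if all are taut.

cable 1: √((3.5000)²+(2.0000)²)=4.0311, C_1=5.1611: slack
cable 2: √((-4.5000)²+(-2.0000)²)=4.9244, C_2=6.1677: slack
cable 3: √((-4.5000)²+(-6.0000)²)=7.5000, C_3=8.5343: slack
cable 4: √((-0.5000)²+(2.0000)²)=2.0616, C_4=2.0615: taut

1, 2, 3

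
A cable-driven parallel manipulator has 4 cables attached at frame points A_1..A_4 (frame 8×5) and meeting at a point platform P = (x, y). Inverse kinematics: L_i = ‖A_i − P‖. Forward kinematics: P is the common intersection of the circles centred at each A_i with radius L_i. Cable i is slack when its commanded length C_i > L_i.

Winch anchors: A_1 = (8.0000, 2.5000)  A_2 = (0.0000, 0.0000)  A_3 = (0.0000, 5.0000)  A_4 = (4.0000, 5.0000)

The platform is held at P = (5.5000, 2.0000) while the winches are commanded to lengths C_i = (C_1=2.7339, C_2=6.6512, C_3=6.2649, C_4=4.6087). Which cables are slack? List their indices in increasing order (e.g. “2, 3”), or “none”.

i=1: geometric 2.5495 vs commanded 2.7339 ⇒ slack
i=2: geometric 5.8523 vs commanded 6.6512 ⇒ slack
i=3: geometric 6.2650 vs commanded 6.2649 ⇒ taut
i=4: geometric 3.3541 vs commanded 4.6087 ⇒ slack

1, 2, 4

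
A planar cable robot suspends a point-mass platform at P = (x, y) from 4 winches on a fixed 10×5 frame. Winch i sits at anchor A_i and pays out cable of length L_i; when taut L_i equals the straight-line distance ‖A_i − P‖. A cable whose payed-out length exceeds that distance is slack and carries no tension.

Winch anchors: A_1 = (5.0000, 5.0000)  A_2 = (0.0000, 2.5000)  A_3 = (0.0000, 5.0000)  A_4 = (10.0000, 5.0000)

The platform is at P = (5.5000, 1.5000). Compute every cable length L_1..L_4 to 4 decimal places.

(3.5355, 5.5902, 6.5192, 5.7009)

cable 1: Δx=-0.5000, Δy=3.5000; L_1 = √(Δx²+Δy²) = 3.5355
cable 2: Δx=-5.5000, Δy=1.0000; L_2 = √(Δx²+Δy²) = 5.5902
cable 3: Δx=-5.5000, Δy=3.5000; L_3 = √(Δx²+Δy²) = 6.5192
cable 4: Δx=4.5000, Δy=3.5000; L_4 = √(Δx²+Δy²) = 5.7009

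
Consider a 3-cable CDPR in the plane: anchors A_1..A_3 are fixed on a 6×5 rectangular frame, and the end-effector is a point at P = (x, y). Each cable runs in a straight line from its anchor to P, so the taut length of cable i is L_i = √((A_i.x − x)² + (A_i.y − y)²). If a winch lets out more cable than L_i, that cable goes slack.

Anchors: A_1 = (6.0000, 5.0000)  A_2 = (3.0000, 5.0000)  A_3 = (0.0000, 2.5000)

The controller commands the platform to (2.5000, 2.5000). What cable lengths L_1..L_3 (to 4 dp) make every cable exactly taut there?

(4.3012, 2.5495, 2.5000)

L_1 = √((6.0000−2.5000)² + (5.0000−2.5000)²) = 4.3012
L_2 = √((3.0000−2.5000)² + (5.0000−2.5000)²) = 2.5495
L_3 = √((0.0000−2.5000)² + (2.5000−2.5000)²) = 2.5000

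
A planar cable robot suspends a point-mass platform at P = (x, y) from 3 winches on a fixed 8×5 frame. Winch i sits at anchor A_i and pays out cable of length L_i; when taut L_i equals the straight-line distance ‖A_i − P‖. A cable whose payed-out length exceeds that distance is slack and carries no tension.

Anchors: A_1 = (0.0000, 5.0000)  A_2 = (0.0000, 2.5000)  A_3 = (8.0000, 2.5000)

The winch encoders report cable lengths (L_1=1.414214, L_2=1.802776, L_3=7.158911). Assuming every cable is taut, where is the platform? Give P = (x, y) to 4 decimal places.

expand ‖A_i−P‖²=L_i² and subtract eq 1 (q_i ≔ ‖A_i‖²−L_i²)
q_1 = 0.0000+25.0000−2.0000 = 23.0000
eq1−eq2 → [0.0000  5.0000]·P = 20.0000
eq1−eq3 → [-16.0000  5.0000]·P = 4.0000
2×2 solve → P = (1.0000, 4.0000)

(1.0000, 4.0000)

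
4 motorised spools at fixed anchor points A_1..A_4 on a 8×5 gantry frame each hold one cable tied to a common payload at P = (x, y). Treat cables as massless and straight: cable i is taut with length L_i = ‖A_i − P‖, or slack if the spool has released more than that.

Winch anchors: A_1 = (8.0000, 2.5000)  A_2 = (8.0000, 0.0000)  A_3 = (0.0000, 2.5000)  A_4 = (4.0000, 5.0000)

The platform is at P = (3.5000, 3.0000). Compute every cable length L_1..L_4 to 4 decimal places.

(4.5277, 5.4083, 3.5355, 2.0616)

L_1: Δ = A_1−P = (4.5000, -0.5000) → ‖Δ‖ = √20.5000 = 4.5277
L_2: Δ = A_2−P = (4.5000, -3.0000) → ‖Δ‖ = √29.2500 = 5.4083
L_3: Δ = A_3−P = (-3.5000, -0.5000) → ‖Δ‖ = √12.5000 = 3.5355
L_4: Δ = A_4−P = (0.5000, 2.0000) → ‖Δ‖ = √4.2500 = 2.0616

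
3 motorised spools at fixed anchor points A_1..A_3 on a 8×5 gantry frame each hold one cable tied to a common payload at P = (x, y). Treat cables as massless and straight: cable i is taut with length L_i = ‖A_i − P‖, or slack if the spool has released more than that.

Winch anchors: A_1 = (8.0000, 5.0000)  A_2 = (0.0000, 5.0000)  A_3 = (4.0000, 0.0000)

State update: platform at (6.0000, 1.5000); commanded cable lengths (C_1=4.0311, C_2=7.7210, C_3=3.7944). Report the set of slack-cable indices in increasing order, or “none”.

cable 1: √((2.0000)²+(3.5000)²)=4.0311, C_1=4.0311: taut
cable 2: √((-6.0000)²+(3.5000)²)=6.9462, C_2=7.7210: slack
cable 3: √((-2.0000)²+(-1.5000)²)=2.5000, C_3=3.7944: slack

2, 3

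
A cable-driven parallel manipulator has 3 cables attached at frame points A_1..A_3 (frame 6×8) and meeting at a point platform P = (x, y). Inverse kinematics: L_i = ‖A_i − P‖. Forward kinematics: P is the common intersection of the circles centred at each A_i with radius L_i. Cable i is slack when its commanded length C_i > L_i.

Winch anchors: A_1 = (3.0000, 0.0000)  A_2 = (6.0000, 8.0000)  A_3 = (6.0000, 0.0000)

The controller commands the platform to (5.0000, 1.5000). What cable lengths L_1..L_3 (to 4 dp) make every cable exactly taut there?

L_1: Δ = A_1−P = (-2.0000, -1.5000) → ‖Δ‖ = √6.2500 = 2.5000
L_2: Δ = A_2−P = (1.0000, 6.5000) → ‖Δ‖ = √43.2500 = 6.5765
L_3: Δ = A_3−P = (1.0000, -1.5000) → ‖Δ‖ = √3.2500 = 1.8028

(2.5000, 6.5765, 1.8028)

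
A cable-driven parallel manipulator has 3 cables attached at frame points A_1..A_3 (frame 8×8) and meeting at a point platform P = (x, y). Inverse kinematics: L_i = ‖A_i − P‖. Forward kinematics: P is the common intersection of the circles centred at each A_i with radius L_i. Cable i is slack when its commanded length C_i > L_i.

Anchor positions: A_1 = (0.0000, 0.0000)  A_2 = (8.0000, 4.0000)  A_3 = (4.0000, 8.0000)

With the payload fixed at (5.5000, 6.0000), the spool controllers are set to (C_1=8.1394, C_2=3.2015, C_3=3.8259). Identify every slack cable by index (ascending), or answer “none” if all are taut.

3

i=1: geometric 8.1394 vs commanded 8.1394 ⇒ taut
i=2: geometric 3.2016 vs commanded 3.2015 ⇒ taut
i=3: geometric 2.5000 vs commanded 3.8259 ⇒ slack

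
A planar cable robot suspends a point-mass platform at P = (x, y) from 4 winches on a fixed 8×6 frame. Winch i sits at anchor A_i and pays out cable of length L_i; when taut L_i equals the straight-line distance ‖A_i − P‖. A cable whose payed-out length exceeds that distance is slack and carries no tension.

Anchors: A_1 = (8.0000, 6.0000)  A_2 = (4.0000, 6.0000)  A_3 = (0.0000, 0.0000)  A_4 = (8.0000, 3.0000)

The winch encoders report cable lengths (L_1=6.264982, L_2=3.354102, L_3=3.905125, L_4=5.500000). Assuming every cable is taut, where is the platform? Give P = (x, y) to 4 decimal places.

each cable: (A_i−P)·(A_i−P) = L_i²; let c_i = ‖A_i‖²−L_i²
c_1 = 64.0000+36.0000−39.2500 = 60.7500
row 1: 8.0000x + 0.0000y = 20.0000  (c_2=40.7500)
row 2: 16.0000x + 12.0000y = 76.0000  (c_3=-15.2500)
row 3: 0.0000x + 6.0000y = 18.0000  (c_4=42.7500)
Cramer on rows 1–2 → x = 2.5000, y = 3.0000
check cable 4: ‖A_4−P‖² = 30.2500 ≈ L_4² = 30.2500 ✓

(2.5000, 3.0000)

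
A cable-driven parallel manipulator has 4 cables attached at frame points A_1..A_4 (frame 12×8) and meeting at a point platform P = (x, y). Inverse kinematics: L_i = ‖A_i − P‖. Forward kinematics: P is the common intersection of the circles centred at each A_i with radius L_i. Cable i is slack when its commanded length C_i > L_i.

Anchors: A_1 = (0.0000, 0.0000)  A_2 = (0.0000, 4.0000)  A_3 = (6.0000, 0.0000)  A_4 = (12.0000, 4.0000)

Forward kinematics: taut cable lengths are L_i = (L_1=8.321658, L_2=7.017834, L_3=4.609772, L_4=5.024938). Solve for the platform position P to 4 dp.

circle eqns → linear via eq_j − eq_1; set c_j = A_j·A_j − L_j²
c_1 = 0.0000+0.0000−69.2500 = -69.2500
0.0000·x − 8.0000·y = c_1−c_2 = -36.0000
-12.0000·x + 0.0000·y = c_1−c_3 = -84.0000
-24.0000·x − 8.0000·y = c_1−c_4 = -204.0000
solve first two rows → x=7.0000, y=4.5000
check cable 4: ‖A_4−P‖² = 25.2500 ≈ L_4² = 25.2500 ✓

(7.0000, 4.5000)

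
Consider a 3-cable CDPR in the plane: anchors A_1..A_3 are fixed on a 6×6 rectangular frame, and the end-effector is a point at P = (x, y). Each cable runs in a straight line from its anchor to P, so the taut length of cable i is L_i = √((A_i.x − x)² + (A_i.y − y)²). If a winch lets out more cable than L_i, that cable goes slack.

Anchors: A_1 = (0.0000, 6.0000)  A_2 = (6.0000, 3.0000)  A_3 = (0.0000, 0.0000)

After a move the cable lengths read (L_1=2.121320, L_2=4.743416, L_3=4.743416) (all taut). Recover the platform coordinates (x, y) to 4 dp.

each cable: (A_i−P)·(A_i−P) = L_i²; let q_i = ‖A_i‖²−L_i²
q_1 = 0.0000+36.0000−4.5000 = 31.5000
row 1: -12.0000x + 6.0000y = 9.0000  (q_2=22.5000)
row 2: 0.0000x + 12.0000y = 54.0000  (q_3=-22.5000)
Cramer on rows 1–2 → x = 1.5000, y = 4.5000

(1.5000, 4.5000)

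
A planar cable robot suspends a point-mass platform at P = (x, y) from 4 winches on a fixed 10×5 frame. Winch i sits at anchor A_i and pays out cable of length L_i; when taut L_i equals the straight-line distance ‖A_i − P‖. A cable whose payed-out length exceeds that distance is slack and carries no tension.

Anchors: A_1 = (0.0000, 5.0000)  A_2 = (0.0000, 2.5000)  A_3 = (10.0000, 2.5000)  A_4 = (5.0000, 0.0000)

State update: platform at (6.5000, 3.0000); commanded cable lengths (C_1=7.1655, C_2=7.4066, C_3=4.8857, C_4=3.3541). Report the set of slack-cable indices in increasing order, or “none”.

1, 2, 3

i=1: geometric 6.8007 vs commanded 7.1655 ⇒ slack
i=2: geometric 6.5192 vs commanded 7.4066 ⇒ slack
i=3: geometric 3.5355 vs commanded 4.8857 ⇒ slack
i=4: geometric 3.3541 vs commanded 3.3541 ⇒ taut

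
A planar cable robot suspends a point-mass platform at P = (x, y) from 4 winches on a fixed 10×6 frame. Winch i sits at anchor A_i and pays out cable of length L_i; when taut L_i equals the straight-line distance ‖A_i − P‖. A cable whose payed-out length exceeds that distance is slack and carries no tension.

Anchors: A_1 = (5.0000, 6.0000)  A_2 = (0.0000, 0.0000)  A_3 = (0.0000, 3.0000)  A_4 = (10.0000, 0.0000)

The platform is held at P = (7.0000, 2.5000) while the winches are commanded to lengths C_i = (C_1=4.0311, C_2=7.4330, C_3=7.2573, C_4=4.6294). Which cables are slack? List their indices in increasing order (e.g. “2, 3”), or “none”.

i=1: geometric 4.0311 vs commanded 4.0311 ⇒ taut
i=2: geometric 7.4330 vs commanded 7.4330 ⇒ taut
i=3: geometric 7.0178 vs commanded 7.2573 ⇒ slack
i=4: geometric 3.9051 vs commanded 4.6294 ⇒ slack

3, 4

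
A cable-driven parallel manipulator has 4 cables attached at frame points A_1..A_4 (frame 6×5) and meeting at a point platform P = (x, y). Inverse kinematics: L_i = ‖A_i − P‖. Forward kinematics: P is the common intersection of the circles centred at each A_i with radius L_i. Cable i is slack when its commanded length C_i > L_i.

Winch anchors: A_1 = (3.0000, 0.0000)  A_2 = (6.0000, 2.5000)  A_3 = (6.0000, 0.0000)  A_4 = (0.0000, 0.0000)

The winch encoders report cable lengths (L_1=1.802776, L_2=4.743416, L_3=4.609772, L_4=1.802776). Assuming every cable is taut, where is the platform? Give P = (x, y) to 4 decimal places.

(1.5000, 1.0000)

each cable: (A_i−P)·(A_i−P) = L_i²; let k_i = ‖A_i‖²−L_i²
k_1 = 9.0000+0.0000−3.2500 = 5.7500
row 1: -6.0000x − 5.0000y = -14.0000  (k_2=19.7500)
row 2: -6.0000x + 0.0000y = -9.0000  (k_3=14.7500)
row 3: 6.0000x + 0.0000y = 9.0000  (k_4=-3.2500)
Cramer on rows 1–2 → x = 1.5000, y = 1.0000
check cable 4: ‖A_4−P‖² = 3.2500 ≈ L_4² = 3.2500 ✓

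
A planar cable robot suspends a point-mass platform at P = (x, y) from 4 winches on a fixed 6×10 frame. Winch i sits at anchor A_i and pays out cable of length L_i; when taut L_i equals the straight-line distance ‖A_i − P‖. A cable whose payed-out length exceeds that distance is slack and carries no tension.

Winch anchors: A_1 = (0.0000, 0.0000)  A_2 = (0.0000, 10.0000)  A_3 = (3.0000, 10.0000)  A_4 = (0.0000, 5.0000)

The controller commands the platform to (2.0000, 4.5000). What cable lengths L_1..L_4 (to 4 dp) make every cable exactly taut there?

L_1 = √((0.0000−2.0000)² + (0.0000−4.5000)²) = 4.9244
L_2 = √((0.0000−2.0000)² + (10.0000−4.5000)²) = 5.8523
L_3 = √((3.0000−2.0000)² + (10.0000−4.5000)²) = 5.5902
L_4 = √((0.0000−2.0000)² + (5.0000−4.5000)²) = 2.0616

(4.9244, 5.8523, 5.5902, 2.0616)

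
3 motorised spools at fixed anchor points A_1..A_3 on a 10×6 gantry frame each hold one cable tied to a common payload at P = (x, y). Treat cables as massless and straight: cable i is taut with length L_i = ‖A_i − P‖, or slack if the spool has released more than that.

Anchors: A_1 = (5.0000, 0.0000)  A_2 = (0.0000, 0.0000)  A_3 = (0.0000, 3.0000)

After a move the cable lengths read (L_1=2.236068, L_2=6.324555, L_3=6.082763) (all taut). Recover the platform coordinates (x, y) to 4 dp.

(6.0000, 2.0000)

expand ‖A_i−P‖²=L_i² and subtract eq 1 (k_i ≔ ‖A_i‖²−L_i²)
k_1 = 25.0000+0.0000−5.0000 = 20.0000
eq1−eq2 → [10.0000  0.0000]·P = 60.0000
eq1−eq3 → [10.0000  -6.0000]·P = 48.0000
2×2 solve → P = (6.0000, 2.0000)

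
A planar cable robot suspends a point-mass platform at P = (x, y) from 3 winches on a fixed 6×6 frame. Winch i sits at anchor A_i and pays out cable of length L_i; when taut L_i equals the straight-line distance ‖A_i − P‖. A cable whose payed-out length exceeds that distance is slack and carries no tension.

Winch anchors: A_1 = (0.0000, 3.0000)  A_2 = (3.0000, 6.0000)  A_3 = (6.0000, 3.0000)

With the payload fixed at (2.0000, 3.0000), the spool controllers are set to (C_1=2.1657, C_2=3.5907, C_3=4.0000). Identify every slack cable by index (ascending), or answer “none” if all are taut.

1, 2

cable 1: L_1 = ‖A_1−P‖ = 2.0000;  C_1 = 2.1657 → slack
cable 2: L_2 = ‖A_2−P‖ = 3.1623;  C_2 = 3.5907 → slack
cable 3: L_3 = ‖A_3−P‖ = 4.0000;  C_3 = 4.0000 → taut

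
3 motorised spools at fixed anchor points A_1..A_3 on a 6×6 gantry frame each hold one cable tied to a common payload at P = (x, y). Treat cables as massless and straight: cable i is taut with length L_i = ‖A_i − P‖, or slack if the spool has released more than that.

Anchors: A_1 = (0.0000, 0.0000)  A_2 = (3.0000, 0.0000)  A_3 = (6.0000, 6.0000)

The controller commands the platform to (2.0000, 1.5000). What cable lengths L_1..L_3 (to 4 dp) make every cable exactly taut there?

(2.5000, 1.8028, 6.0208)

L_1: Δ = A_1−P = (-2.0000, -1.5000) → ‖Δ‖ = √6.2500 = 2.5000
L_2: Δ = A_2−P = (1.0000, -1.5000) → ‖Δ‖ = √3.2500 = 1.8028
L_3: Δ = A_3−P = (4.0000, 4.5000) → ‖Δ‖ = √36.2500 = 6.0208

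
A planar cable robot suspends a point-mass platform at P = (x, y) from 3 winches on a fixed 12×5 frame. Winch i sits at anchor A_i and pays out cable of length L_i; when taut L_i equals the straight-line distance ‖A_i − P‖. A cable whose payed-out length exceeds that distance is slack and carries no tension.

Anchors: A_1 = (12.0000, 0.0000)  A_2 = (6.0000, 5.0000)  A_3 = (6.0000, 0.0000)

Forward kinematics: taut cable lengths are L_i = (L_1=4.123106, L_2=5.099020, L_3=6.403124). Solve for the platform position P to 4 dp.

expand ‖A_i−P‖²=L_i² and subtract eq 1 (k_i ≔ ‖A_i‖²−L_i²)
k_1 = 144.0000+0.0000−17.0000 = 127.0000
eq1−eq2 → [12.0000  -10.0000]·P = 92.0000
eq1−eq3 → [12.0000  0.0000]·P = 132.0000
2×2 solve → P = (11.0000, 4.0000)

(11.0000, 4.0000)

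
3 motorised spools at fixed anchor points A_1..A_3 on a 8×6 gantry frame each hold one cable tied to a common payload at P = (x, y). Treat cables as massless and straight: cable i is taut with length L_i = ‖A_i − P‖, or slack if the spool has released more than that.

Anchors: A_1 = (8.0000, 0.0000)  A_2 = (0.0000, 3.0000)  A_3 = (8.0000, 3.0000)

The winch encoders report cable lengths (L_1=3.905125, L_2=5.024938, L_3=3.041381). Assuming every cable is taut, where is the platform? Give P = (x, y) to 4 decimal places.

circle eqns → linear via eq_j − eq_1; set c_j = A_j·A_j − L_j²
c_1 = 64.0000+0.0000−15.2500 = 48.7500
16.0000·x − 6.0000·y = c_1−c_2 = 65.0000
0.0000·x − 6.0000·y = c_1−c_3 = -15.0000
solve first two rows → x=5.0000, y=2.5000

(5.0000, 2.5000)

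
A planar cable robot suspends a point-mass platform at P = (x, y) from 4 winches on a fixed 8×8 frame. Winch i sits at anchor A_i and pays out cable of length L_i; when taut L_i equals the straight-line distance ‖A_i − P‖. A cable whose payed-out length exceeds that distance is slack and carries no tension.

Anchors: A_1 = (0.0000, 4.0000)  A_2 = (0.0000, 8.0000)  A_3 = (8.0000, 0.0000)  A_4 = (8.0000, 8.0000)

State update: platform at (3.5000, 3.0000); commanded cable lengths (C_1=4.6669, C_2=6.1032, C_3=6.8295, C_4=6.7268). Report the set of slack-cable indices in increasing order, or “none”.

1, 3

cable 1: √((-3.5000)²+(1.0000)²)=3.6401, C_1=4.6669: slack
cable 2: √((-3.5000)²+(5.0000)²)=6.1033, C_2=6.1032: taut
cable 3: √((4.5000)²+(-3.0000)²)=5.4083, C_3=6.8295: slack
cable 4: √((4.5000)²+(5.0000)²)=6.7268, C_4=6.7268: taut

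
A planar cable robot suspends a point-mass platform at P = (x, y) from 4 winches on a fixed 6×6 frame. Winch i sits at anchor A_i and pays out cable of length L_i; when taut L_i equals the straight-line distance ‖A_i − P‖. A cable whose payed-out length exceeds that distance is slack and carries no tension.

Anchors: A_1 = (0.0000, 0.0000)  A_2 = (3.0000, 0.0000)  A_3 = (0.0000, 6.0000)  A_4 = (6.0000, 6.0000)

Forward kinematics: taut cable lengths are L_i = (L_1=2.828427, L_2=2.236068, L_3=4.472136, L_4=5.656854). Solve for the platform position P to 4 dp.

expand ‖A_i−P‖²=L_i² and subtract eq 1 (q_i ≔ ‖A_i‖²−L_i²)
q_1 = 0.0000+0.0000−8.0000 = -8.0000
eq1−eq2 → [-6.0000  0.0000]·P = -12.0000
eq1−eq3 → [0.0000  -12.0000]·P = -24.0000
eq1−eq4 → [-12.0000  -12.0000]·P = -48.0000
2×2 solve → P = (2.0000, 2.0000)
check cable 4: ‖A_4−P‖² = 32.0000 ≈ L_4² = 32.0000 ✓

(2.0000, 2.0000)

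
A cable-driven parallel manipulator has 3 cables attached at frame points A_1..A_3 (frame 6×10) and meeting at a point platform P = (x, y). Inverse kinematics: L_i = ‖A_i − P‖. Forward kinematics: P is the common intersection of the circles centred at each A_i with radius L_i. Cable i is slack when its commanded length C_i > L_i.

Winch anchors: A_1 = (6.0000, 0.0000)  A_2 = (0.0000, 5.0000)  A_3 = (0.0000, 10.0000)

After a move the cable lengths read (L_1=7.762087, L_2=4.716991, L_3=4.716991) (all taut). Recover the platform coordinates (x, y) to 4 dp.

expand ‖A_i−P‖²=L_i² and subtract eq 1 (c_i ≔ ‖A_i‖²−L_i²)
c_1 = 36.0000+0.0000−60.2500 = -24.2500
eq1−eq2 → [12.0000  -10.0000]·P = -27.0000
eq1−eq3 → [12.0000  -20.0000]·P = -102.0000
2×2 solve → P = (4.0000, 7.5000)

(4.0000, 7.5000)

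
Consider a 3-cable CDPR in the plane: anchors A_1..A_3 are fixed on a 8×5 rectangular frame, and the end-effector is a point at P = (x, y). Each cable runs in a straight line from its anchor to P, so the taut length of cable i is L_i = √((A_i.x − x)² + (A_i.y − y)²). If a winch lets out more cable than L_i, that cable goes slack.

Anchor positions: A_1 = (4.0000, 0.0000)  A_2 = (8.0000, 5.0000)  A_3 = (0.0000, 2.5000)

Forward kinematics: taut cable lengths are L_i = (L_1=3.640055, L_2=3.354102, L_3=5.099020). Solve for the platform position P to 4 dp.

(5.0000, 3.5000)

circle eqns → linear via eq_j − eq_1; set c_j = A_j·A_j − L_j²
c_1 = 16.0000+0.0000−13.2500 = 2.7500
-8.0000·x − 10.0000·y = c_1−c_2 = -75.0000
8.0000·x − 5.0000·y = c_1−c_3 = 22.5000
solve first two rows → x=5.0000, y=3.5000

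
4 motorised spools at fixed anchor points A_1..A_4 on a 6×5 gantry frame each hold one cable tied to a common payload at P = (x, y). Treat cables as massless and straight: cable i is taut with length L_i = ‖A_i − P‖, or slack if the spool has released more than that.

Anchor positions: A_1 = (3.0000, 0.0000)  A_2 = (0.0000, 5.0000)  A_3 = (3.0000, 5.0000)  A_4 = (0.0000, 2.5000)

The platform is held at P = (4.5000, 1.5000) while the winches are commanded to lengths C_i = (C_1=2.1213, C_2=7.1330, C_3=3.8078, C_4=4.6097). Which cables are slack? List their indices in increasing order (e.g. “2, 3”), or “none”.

2

cable 1: L_1 = ‖A_1−P‖ = 2.1213;  C_1 = 2.1213 → taut
cable 2: L_2 = ‖A_2−P‖ = 5.7009;  C_2 = 7.1330 → slack
cable 3: L_3 = ‖A_3−P‖ = 3.8079;  C_3 = 3.8078 → taut
cable 4: L_4 = ‖A_4−P‖ = 4.6098;  C_4 = 4.6097 → taut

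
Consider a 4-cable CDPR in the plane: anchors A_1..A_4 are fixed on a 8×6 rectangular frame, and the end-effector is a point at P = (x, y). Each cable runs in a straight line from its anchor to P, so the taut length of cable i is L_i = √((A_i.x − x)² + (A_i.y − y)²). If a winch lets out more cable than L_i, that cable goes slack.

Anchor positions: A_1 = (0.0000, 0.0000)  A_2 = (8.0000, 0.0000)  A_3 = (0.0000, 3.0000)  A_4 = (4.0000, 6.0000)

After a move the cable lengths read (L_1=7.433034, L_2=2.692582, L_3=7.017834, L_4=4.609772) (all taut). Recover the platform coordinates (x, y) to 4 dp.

(7.0000, 2.5000)

circle eqns → linear via eq_j − eq_1; set q_j = A_j·A_j − L_j²
q_1 = 0.0000+0.0000−55.2500 = -55.2500
-16.0000·x + 0.0000·y = q_1−q_2 = -112.0000
0.0000·x − 6.0000·y = q_1−q_3 = -15.0000
-8.0000·x − 12.0000·y = q_1−q_4 = -86.0000
solve first two rows → x=7.0000, y=2.5000
check cable 4: ‖A_4−P‖² = 21.2500 ≈ L_4² = 21.2500 ✓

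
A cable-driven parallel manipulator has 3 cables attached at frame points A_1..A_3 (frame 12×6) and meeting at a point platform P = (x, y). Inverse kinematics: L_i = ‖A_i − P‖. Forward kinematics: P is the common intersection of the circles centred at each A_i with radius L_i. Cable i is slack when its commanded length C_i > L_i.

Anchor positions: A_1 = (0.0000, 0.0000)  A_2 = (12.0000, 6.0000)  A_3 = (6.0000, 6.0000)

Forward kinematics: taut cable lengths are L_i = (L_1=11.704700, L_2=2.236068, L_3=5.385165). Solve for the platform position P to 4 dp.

(11.0000, 4.0000)

circle eqns → linear via eq_j − eq_1; set q_j = A_j·A_j − L_j²
q_1 = 0.0000+0.0000−137.0000 = -137.0000
-24.0000·x − 12.0000·y = q_1−q_2 = -312.0000
-12.0000·x − 12.0000·y = q_1−q_3 = -180.0000
solve first two rows → x=11.0000, y=4.0000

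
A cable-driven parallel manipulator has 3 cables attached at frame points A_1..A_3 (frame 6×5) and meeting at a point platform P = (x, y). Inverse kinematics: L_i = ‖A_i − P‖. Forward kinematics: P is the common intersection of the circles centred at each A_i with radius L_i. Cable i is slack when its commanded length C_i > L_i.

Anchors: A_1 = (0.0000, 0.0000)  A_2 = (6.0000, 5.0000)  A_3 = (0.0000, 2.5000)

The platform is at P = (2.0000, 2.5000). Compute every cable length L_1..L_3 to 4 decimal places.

L_1: Δ = A_1−P = (-2.0000, -2.5000) → ‖Δ‖ = √10.2500 = 3.2016
L_2: Δ = A_2−P = (4.0000, 2.5000) → ‖Δ‖ = √22.2500 = 4.7170
L_3: Δ = A_3−P = (-2.0000, 0.0000) → ‖Δ‖ = √4.0000 = 2.0000

(3.2016, 4.7170, 2.0000)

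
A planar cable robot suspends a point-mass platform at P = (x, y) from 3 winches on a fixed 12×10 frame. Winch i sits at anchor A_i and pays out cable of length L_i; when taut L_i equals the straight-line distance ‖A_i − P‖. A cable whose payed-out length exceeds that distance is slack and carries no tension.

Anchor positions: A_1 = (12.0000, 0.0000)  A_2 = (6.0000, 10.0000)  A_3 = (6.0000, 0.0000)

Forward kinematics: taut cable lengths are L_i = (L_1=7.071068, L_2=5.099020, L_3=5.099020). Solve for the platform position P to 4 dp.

(7.0000, 5.0000)

each cable: (A_i−P)·(A_i−P) = L_i²; let c_i = ‖A_i‖²−L_i²
c_1 = 144.0000+0.0000−50.0000 = 94.0000
row 1: 12.0000x − 20.0000y = -16.0000  (c_2=110.0000)
row 2: 12.0000x + 0.0000y = 84.0000  (c_3=10.0000)
Cramer on rows 1–2 → x = 7.0000, y = 5.0000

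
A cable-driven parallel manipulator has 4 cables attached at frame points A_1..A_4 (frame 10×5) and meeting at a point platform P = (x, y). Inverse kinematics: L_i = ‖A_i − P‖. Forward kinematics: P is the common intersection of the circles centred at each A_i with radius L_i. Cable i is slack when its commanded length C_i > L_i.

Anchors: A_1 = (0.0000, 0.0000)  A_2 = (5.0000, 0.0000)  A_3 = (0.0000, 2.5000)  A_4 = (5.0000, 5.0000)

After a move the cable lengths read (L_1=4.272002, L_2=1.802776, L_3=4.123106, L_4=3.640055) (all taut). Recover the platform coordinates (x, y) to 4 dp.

(4.0000, 1.5000)

expand ‖A_i−P‖²=L_i² and subtract eq 1 (c_i ≔ ‖A_i‖²−L_i²)
c_1 = 0.0000+0.0000−18.2500 = -18.2500
eq1−eq2 → [-10.0000  0.0000]·P = -40.0000
eq1−eq3 → [0.0000  -5.0000]·P = -7.5000
eq1−eq4 → [-10.0000  -10.0000]·P = -55.0000
2×2 solve → P = (4.0000, 1.5000)
check cable 4: ‖A_4−P‖² = 13.2500 ≈ L_4² = 13.2500 ✓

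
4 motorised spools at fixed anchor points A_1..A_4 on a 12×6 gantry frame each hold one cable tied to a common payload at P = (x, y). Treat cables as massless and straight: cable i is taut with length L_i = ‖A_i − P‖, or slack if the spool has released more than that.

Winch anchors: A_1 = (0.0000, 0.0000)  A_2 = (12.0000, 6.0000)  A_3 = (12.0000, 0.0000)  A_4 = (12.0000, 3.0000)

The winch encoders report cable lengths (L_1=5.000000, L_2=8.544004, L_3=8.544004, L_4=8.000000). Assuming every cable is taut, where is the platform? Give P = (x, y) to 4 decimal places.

(4.0000, 3.0000)

expand ‖A_i−P‖²=L_i² and subtract eq 1 (q_i ≔ ‖A_i‖²−L_i²)
q_1 = 0.0000+0.0000−25.0000 = -25.0000
eq1−eq2 → [-24.0000  -12.0000]·P = -132.0000
eq1−eq3 → [-24.0000  0.0000]·P = -96.0000
eq1−eq4 → [-24.0000  -6.0000]·P = -114.0000
2×2 solve → P = (4.0000, 3.0000)
check cable 4: ‖A_4−P‖² = 64.0000 ≈ L_4² = 64.0000 ✓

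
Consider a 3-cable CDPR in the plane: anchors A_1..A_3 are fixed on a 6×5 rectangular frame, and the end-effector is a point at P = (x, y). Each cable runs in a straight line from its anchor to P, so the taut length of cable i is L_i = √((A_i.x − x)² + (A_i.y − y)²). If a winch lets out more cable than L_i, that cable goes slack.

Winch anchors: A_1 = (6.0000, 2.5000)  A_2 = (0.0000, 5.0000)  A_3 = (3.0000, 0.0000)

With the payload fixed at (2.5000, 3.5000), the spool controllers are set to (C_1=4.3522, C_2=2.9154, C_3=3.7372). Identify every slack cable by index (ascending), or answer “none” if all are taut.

1, 3

cable 1: L_1 = ‖A_1−P‖ = 3.6401;  C_1 = 4.3522 → slack
cable 2: L_2 = ‖A_2−P‖ = 2.9155;  C_2 = 2.9154 → taut
cable 3: L_3 = ‖A_3−P‖ = 3.5355;  C_3 = 3.7372 → slack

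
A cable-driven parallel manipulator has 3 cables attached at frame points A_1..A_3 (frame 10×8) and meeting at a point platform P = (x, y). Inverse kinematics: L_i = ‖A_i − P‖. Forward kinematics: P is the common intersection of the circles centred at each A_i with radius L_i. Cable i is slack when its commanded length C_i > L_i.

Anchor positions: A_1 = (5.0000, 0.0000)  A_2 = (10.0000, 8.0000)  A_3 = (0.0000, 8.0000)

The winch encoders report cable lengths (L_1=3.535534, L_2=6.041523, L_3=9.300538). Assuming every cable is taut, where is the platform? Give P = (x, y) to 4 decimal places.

(7.5000, 2.5000)

circle eqns → linear via eq_j − eq_1; set q_j = A_j·A_j − L_j²
q_1 = 25.0000+0.0000−12.5000 = 12.5000
-10.0000·x − 16.0000·y = q_1−q_2 = -115.0000
10.0000·x − 16.0000·y = q_1−q_3 = 35.0000
solve first two rows → x=7.5000, y=2.5000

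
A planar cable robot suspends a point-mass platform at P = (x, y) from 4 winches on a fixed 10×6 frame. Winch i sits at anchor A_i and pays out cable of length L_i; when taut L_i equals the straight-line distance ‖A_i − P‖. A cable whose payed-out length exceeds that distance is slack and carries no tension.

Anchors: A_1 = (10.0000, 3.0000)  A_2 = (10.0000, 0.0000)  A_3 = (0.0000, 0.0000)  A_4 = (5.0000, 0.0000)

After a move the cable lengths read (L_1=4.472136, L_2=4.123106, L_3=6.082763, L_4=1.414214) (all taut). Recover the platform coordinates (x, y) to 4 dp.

circle eqns → linear via eq_j − eq_1; set c_j = A_j·A_j − L_j²
c_1 = 100.0000+9.0000−20.0000 = 89.0000
0.0000·x + 6.0000·y = c_1−c_2 = 6.0000
20.0000·x + 6.0000·y = c_1−c_3 = 126.0000
10.0000·x + 6.0000·y = c_1−c_4 = 66.0000
solve first two rows → x=6.0000, y=1.0000
check cable 4: ‖A_4−P‖² = 2.0000 ≈ L_4² = 2.0000 ✓

(6.0000, 1.0000)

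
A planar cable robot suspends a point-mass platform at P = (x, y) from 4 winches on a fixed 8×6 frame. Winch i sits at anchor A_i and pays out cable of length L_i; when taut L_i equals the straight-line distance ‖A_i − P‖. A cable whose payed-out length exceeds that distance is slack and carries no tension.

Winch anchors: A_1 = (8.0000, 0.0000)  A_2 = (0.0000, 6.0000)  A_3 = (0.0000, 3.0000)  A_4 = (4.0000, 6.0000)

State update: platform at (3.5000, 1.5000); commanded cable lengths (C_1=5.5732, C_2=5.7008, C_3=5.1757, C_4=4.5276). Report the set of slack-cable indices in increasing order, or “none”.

i=1: geometric 4.7434 vs commanded 5.5732 ⇒ slack
i=2: geometric 5.7009 vs commanded 5.7008 ⇒ taut
i=3: geometric 3.8079 vs commanded 5.1757 ⇒ slack
i=4: geometric 4.5277 vs commanded 4.5276 ⇒ taut

1, 3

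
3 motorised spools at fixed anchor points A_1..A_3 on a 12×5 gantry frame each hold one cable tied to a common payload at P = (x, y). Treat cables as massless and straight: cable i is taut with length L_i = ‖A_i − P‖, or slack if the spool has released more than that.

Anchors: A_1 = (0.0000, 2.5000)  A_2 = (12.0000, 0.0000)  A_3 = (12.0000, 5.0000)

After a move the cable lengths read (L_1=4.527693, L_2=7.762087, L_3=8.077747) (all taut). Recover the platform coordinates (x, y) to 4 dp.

circle eqns → linear via eq_j − eq_1; set q_j = A_j·A_j − L_j²
q_1 = 0.0000+6.2500−20.5000 = -14.2500
-24.0000·x + 5.0000·y = q_1−q_2 = -98.0000
-24.0000·x − 5.0000·y = q_1−q_3 = -118.0000
solve first two rows → x=4.5000, y=2.0000

(4.5000, 2.0000)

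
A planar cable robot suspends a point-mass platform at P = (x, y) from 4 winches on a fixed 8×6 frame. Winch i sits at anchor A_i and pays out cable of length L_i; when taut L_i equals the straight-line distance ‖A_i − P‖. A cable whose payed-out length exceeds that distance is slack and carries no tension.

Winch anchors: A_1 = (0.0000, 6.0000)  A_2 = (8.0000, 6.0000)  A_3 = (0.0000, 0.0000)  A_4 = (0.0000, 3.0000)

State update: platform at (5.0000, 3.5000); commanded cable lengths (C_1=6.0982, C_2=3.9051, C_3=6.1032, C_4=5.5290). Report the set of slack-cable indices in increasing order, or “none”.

cable 1: L_1 = ‖A_1−P‖ = 5.5902;  C_1 = 6.0982 → slack
cable 2: L_2 = ‖A_2−P‖ = 3.9051;  C_2 = 3.9051 → taut
cable 3: L_3 = ‖A_3−P‖ = 6.1033;  C_3 = 6.1032 → taut
cable 4: L_4 = ‖A_4−P‖ = 5.0249;  C_4 = 5.5290 → slack

1, 4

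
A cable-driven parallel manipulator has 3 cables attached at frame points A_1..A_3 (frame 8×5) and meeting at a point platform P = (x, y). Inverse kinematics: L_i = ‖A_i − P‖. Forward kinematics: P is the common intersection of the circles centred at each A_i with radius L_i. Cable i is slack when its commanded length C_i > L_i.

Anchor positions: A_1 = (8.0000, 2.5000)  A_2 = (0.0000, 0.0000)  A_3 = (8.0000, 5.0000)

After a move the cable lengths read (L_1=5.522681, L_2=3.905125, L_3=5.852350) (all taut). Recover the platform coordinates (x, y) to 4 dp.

(2.5000, 3.0000)

expand ‖A_i−P‖²=L_i² and subtract eq 1 (q_i ≔ ‖A_i‖²−L_i²)
q_1 = 64.0000+6.2500−30.5000 = 39.7500
eq1−eq2 → [16.0000  5.0000]·P = 55.0000
eq1−eq3 → [0.0000  -5.0000]·P = -15.0000
2×2 solve → P = (2.5000, 3.0000)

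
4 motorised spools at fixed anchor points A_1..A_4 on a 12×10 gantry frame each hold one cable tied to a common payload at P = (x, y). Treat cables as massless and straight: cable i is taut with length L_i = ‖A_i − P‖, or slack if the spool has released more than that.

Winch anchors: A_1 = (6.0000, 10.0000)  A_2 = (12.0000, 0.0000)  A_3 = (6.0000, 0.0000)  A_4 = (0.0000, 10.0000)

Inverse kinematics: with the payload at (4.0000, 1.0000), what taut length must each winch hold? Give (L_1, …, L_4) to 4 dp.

(9.2195, 8.0623, 2.2361, 9.8489)

L_1 = √((6.0000−4.0000)² + (10.0000−1.0000)²) = 9.2195
L_2 = √((12.0000−4.0000)² + (0.0000−1.0000)²) = 8.0623
L_3 = √((6.0000−4.0000)² + (0.0000−1.0000)²) = 2.2361
L_4 = √((0.0000−4.0000)² + (10.0000−1.0000)²) = 9.8489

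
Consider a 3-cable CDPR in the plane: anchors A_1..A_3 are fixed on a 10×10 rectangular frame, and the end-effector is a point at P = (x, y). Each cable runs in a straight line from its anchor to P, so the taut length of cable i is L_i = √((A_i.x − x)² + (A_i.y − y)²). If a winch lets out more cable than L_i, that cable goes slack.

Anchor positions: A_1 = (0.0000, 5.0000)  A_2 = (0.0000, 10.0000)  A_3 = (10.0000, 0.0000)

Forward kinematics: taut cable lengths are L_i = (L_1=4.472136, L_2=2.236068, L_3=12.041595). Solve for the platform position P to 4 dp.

(2.0000, 9.0000)

each cable: (A_i−P)·(A_i−P) = L_i²; let q_i = ‖A_i‖²−L_i²
q_1 = 0.0000+25.0000−20.0000 = 5.0000
row 1: 0.0000x − 10.0000y = -90.0000  (q_2=95.0000)
row 2: -20.0000x + 10.0000y = 50.0000  (q_3=-45.0000)
Cramer on rows 1–2 → x = 2.0000, y = 9.0000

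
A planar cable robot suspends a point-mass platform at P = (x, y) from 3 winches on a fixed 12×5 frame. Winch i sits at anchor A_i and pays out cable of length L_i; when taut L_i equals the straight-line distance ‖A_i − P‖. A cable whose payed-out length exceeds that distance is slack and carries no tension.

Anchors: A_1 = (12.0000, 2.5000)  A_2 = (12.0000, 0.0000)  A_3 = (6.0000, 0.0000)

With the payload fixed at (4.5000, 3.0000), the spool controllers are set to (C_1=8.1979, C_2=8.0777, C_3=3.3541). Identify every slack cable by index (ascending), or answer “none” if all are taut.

1

cable 1: L_1 = ‖A_1−P‖ = 7.5166;  C_1 = 8.1979 → slack
cable 2: L_2 = ‖A_2−P‖ = 8.0777;  C_2 = 8.0777 → taut
cable 3: L_3 = ‖A_3−P‖ = 3.3541;  C_3 = 3.3541 → taut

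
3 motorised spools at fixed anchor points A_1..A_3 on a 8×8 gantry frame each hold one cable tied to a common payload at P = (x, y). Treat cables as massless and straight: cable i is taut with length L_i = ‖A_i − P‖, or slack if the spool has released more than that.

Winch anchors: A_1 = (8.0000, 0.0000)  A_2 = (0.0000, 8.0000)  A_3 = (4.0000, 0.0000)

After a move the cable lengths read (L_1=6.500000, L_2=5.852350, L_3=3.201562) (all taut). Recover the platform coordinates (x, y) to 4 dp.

(2.0000, 2.5000)

expand ‖A_i−P‖²=L_i² and subtract eq 1 (k_i ≔ ‖A_i‖²−L_i²)
k_1 = 64.0000+0.0000−42.2500 = 21.7500
eq1−eq2 → [16.0000  -16.0000]·P = -8.0000
eq1−eq3 → [8.0000  0.0000]·P = 16.0000
2×2 solve → P = (2.0000, 2.5000)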